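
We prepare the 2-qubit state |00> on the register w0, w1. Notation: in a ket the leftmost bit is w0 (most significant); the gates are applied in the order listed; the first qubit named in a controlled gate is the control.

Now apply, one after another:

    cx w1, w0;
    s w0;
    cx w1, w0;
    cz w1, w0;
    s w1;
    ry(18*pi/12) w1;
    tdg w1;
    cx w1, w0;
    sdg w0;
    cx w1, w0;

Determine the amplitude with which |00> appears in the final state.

|00> carries amplitude -sqrt(2)/2 in the final state.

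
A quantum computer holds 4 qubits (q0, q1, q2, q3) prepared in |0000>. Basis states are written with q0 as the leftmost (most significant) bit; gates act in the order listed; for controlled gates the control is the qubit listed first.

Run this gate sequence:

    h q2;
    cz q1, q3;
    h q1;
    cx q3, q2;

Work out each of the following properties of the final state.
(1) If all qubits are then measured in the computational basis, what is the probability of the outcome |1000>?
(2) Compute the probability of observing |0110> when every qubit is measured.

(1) A full measurement returns |1000> with probability 0.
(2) Outcome |0110> occurs with probability 1/4.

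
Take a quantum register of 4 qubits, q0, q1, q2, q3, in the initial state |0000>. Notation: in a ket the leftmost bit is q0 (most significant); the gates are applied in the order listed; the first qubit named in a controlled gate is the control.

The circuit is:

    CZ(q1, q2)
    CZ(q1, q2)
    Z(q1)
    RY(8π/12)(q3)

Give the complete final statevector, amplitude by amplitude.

The final amplitudes are 1/2 on |0000>, sqrt(3)/2 on |0001>, and 0 on every other basis state. Key observation: steps 1-2 multiply out to the identity, so the circuit reduces to the remaining gates.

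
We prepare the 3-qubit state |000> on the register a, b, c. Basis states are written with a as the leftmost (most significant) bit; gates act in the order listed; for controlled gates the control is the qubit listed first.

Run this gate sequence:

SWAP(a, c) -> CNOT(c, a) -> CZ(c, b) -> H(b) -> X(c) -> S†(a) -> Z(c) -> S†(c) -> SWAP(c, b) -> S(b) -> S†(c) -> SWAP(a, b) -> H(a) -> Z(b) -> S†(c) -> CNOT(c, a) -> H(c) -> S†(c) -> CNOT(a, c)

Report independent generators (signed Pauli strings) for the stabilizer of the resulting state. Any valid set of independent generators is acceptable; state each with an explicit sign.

The final state is stabilized by the group generated by -XIX, +ZIZ, +IZI; other independent generating sets are equally valid.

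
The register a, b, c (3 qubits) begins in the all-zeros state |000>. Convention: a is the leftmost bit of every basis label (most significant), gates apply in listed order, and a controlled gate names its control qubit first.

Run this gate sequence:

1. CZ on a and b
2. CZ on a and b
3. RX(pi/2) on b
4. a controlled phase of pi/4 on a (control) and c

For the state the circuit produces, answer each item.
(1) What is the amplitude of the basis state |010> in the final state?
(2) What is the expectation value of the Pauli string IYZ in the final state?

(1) The amplitude on |010> is -sqrt(2)*I/2. Key observation: gates 1-2 undo each other exactly, leaving only the rest of the circuit to track.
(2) In the final state, IYZ has expectation -1.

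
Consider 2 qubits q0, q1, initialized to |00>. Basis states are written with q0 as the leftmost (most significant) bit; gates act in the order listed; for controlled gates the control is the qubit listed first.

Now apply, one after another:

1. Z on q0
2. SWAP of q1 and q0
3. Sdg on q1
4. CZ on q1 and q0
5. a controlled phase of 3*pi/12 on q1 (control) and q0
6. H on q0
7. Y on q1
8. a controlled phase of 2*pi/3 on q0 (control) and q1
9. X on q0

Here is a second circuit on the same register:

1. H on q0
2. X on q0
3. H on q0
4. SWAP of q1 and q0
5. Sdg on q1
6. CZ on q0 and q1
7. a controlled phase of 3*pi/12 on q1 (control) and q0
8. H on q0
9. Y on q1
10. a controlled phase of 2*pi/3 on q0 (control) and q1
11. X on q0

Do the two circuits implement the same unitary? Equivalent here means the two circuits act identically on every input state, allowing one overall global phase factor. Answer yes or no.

Yes — the two circuits implement the same unitary up to a global phase.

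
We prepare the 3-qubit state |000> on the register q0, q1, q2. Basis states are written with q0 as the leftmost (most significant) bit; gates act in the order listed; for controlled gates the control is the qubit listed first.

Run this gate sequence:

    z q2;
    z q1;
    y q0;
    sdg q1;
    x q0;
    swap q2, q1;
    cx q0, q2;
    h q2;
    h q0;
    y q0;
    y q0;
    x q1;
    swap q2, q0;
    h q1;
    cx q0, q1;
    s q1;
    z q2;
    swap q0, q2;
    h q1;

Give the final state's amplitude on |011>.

The final state's coefficient on |011> equals 1/4 - I/4.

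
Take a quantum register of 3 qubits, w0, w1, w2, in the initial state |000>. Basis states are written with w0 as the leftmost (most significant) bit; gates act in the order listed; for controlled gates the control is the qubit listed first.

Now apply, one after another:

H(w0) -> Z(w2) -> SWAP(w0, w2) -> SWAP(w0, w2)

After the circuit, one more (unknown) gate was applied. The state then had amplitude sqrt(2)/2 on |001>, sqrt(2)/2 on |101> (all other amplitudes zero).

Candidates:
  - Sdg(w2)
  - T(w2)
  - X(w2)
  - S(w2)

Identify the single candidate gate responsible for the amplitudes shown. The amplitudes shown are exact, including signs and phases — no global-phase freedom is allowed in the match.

The unique candidate consistent with the amplitudes is X(w2). Key observation: steps 3-4 multiply out to the identity, so the circuit reduces to the remaining gates.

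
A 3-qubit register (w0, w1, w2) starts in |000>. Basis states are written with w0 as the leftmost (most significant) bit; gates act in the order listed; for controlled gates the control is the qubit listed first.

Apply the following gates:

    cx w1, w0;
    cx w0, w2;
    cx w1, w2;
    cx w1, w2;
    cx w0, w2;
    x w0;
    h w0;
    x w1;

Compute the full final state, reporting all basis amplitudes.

The final amplitudes are sqrt(2)/2 on |010>, -sqrt(2)/2 on |110>, and 0 on every other basis state. Key observation: gates 2-5 undo each other exactly, leaving only the rest of the circuit to track.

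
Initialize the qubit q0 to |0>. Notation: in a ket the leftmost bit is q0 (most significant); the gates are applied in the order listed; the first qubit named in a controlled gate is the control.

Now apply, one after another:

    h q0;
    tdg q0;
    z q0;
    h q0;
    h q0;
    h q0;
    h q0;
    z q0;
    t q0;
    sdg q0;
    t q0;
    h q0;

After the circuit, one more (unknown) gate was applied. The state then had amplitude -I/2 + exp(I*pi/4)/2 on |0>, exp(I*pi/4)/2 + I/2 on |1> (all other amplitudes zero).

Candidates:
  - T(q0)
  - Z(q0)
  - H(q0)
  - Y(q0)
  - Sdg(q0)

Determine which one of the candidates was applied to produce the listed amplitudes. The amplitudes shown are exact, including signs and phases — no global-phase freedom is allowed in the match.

It was Y(q0) that produced the state shown. Key observation: the block from step 2 through step 9 cancels to the identity and can be dropped.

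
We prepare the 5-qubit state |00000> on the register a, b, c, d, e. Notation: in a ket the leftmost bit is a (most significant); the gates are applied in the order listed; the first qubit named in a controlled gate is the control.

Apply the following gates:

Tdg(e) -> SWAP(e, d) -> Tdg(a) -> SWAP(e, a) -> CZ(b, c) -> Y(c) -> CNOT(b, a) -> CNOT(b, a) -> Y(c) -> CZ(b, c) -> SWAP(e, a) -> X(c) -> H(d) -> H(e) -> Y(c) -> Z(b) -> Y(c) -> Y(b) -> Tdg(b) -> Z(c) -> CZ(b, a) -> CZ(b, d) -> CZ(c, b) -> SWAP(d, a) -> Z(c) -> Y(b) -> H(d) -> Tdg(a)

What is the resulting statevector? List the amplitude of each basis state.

The final amplitudes are sqrt(2)*exp(3*I*pi/4)/4 on |00100>, sqrt(2)*exp(3*I*pi/4)/4 on |00101>, sqrt(2)*exp(3*I*pi/4)/4 on |00110>, sqrt(2)*exp(3*I*pi/4)/4 on |00111>, -sqrt(2)*I/4 on |10100>, -sqrt(2)*I/4 on |10101>, -sqrt(2)*I/4 on |10110>, -sqrt(2)*I/4 on |10111>, and 0 on every other basis state.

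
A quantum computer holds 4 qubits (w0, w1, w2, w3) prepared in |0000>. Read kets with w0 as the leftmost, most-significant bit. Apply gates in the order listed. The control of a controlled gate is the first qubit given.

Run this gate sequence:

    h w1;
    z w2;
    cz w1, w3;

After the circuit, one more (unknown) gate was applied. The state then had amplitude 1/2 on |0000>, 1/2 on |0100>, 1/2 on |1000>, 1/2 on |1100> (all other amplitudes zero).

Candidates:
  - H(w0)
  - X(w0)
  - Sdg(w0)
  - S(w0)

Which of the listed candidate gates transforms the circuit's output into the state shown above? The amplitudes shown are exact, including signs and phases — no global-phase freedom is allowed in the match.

It was H(w0) that produced the state shown.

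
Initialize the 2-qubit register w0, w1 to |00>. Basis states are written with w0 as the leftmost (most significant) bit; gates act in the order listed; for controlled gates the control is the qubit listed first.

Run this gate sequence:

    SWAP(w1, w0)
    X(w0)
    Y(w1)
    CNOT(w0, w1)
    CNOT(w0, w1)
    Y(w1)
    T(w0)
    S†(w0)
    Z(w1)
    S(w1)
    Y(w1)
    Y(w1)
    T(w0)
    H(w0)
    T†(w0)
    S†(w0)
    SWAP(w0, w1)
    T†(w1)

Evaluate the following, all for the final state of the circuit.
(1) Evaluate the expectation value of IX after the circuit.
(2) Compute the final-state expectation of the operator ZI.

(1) The observable IX averages to 1.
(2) In the final state, ZI has expectation 1.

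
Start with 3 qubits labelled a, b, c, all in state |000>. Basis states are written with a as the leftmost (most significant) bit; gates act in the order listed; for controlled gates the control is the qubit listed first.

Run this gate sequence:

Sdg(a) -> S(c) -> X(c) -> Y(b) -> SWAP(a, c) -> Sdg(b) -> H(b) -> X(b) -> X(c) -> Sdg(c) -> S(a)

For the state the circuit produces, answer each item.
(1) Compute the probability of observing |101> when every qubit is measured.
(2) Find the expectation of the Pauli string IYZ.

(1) A full measurement returns |101> with probability 1/2.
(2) The observable IYZ averages to 0.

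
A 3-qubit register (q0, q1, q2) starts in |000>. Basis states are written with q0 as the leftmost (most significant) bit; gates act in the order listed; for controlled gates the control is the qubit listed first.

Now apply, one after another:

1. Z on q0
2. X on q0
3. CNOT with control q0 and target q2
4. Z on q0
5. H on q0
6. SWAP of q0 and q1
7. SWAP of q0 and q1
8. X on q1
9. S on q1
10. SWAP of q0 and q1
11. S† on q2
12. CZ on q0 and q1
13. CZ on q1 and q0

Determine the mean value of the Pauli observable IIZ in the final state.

The observable IIZ averages to -1.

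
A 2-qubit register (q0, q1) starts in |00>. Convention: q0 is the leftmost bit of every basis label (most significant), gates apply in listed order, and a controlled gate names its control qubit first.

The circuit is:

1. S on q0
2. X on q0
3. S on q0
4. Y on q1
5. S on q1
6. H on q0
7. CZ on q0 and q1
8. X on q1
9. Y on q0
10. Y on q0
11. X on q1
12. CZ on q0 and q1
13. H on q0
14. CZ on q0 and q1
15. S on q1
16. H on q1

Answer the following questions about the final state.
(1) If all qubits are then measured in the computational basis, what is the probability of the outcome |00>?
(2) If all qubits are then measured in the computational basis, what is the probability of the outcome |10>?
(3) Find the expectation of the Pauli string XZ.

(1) The probability of measuring |00> is 0.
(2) The probability of measuring |10> is 1/2.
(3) The expectation value of XZ is 0.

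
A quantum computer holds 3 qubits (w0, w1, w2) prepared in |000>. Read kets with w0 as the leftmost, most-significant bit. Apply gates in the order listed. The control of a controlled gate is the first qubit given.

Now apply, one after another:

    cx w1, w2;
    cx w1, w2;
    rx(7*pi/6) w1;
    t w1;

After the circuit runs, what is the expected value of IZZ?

In the final state, IZZ has expectation -sqrt(3)/2.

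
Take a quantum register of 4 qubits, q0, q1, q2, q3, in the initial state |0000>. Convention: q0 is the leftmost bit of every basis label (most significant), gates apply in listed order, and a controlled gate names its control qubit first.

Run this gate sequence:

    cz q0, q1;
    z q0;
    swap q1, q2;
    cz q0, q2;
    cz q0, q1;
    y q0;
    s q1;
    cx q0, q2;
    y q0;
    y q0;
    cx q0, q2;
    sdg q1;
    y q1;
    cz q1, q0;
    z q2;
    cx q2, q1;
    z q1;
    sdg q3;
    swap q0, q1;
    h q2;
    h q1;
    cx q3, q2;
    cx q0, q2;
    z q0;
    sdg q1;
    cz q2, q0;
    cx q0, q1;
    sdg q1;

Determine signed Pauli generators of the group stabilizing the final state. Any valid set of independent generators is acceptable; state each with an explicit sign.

The stabilizer group can be generated by -IXII, -IIXI, -ZIII, +IIIZ, among other valid generating sets. Key observation: steps 7-12 multiply out to the identity, so the circuit reduces to the remaining gates.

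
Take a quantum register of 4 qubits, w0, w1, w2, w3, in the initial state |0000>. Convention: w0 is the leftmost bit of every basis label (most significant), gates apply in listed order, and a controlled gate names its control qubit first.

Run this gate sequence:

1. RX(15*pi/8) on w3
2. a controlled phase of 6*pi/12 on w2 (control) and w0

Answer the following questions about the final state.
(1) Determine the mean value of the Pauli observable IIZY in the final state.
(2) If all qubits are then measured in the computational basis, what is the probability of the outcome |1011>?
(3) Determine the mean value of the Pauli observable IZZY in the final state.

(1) The observable IIZY averages to sqrt(2 - sqrt(2))/2.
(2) A full measurement returns |1011> with probability 0.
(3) The expectation value of IZZY is sqrt(2 - sqrt(2))/2.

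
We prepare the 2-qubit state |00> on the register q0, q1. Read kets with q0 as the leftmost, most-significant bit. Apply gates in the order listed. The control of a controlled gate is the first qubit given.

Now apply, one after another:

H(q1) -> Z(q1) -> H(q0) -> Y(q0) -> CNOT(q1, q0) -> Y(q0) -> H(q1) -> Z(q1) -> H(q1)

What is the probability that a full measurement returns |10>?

Outcome |10> occurs with probability 1/4.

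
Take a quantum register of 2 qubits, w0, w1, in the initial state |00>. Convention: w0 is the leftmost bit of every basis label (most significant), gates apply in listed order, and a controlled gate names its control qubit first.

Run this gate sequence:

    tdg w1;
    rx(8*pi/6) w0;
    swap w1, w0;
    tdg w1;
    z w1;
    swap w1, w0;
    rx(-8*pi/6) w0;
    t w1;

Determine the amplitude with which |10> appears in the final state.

The final state's coefficient on |10> equals sqrt(3)*(-I - exp(I*pi/4))/4.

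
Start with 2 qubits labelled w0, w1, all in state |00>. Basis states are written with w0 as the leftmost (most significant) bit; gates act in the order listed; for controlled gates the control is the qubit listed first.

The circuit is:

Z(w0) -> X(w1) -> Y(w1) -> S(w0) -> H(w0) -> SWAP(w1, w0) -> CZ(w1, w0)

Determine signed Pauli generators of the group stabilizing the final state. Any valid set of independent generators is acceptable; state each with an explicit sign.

One valid set of independent stabilizer generators is +IX, +ZI (any independent generating set of the same group is equally correct).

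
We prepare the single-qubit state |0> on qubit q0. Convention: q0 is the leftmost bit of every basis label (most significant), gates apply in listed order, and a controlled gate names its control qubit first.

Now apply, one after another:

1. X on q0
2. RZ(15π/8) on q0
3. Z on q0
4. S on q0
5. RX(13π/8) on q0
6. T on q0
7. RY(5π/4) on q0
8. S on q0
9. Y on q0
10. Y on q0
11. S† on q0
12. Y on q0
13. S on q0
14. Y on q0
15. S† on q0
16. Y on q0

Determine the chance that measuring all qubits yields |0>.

The probability of measuring |0> is -sqrt(2)*cos(3*pi/16)**2/4 + sqrt(2)*sin(3*pi/16)**2/4 + sin(3*pi/16)**2/2 + cos(3*pi/16)**2/2 - I*sqrt(1/2 - sqrt(2)/4)*sqrt(sqrt(2)/4 + 1/2)*exp(-I*pi/4)*sin(3*pi/16)*cos(3*pi/16) + I*sqrt(1/2 - sqrt(2)/4)*sqrt(sqrt(2)/4 + 1/2)*exp(I*pi/4)*sin(3*pi/16)*cos(3*pi/16).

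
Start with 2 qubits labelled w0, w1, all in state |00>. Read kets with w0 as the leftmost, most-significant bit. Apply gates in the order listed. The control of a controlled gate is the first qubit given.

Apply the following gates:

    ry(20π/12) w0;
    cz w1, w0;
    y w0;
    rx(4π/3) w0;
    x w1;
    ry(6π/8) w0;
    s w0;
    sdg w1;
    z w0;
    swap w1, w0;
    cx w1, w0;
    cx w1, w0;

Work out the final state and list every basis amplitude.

The resulting statevector has amplitude 0 on |00>, 0 on |01>, -sqrt(3*sqrt(2) + 6)/8 + sqrt(2 - sqrt(2))/8 - I*sqrt(3*sqrt(2) + 6)/8 + 3*I*sqrt(2 - sqrt(2))/8 on |10>, (1 - I)*(sqrt(6 - 3*sqrt(2)) + (2 + I)*sqrt(sqrt(2) + 2))/8 on |11>. Key observation: the block from step 11 through step 12 cancels to the identity and can be dropped.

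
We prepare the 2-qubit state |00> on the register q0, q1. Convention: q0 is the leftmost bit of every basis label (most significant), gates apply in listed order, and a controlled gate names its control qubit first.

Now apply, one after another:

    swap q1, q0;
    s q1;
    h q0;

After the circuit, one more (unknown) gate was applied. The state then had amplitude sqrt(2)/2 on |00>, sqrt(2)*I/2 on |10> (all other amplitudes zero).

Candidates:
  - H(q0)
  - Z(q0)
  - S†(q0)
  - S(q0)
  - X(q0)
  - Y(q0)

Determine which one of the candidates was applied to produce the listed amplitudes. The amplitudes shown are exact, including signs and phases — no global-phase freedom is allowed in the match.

It was S(q0) that produced the state shown.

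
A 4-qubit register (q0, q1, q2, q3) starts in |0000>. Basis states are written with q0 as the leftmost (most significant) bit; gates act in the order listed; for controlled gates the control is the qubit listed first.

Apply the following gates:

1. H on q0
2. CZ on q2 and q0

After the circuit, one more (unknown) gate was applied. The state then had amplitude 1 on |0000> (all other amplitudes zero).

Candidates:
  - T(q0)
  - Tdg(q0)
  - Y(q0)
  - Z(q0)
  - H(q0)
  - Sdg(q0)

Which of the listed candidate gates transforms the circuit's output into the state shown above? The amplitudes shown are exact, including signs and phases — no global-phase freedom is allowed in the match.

The unique candidate consistent with the amplitudes is H(q0).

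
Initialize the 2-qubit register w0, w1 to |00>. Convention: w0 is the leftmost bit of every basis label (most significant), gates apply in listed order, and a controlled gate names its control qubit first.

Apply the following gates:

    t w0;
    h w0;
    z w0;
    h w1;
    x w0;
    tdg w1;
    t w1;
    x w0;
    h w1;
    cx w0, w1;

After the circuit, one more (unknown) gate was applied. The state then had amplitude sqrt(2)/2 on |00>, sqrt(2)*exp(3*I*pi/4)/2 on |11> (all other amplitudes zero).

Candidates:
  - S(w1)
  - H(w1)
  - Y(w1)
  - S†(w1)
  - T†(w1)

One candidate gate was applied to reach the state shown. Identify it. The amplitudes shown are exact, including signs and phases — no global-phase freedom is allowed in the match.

It was T†(w1) that produced the state shown. Key observation: the block from step 4 through step 9 cancels to the identity and can be dropped.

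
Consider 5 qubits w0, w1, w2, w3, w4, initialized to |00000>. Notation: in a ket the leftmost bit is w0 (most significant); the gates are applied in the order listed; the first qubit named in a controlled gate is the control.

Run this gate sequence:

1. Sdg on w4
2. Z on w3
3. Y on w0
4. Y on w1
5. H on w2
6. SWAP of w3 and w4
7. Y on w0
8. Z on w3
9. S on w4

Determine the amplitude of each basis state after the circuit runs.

The resulting statevector has amplitude sqrt(2)*I/2 on |01000>, sqrt(2)*I/2 on |01100>, and 0 on every other basis state.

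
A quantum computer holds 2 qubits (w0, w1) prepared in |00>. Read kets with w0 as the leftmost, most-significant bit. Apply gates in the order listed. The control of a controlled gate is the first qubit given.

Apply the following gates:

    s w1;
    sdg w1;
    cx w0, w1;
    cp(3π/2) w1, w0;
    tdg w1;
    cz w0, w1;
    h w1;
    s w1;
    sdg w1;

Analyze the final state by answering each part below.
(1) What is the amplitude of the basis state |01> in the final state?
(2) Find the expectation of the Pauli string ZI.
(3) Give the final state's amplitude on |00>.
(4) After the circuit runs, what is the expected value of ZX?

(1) |01> carries amplitude sqrt(2)/2 in the final state.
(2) The expectation value of ZI is 1.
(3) The amplitude on |00> is sqrt(2)/2.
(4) The expectation value of ZX is 1.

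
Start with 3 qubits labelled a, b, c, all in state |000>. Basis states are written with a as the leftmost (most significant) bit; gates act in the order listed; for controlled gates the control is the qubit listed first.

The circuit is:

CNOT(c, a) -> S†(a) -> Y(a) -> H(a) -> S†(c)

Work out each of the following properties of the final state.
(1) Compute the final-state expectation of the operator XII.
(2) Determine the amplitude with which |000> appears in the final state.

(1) The observable XII averages to -1.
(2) |000> carries amplitude sqrt(2)*I/2 in the final state.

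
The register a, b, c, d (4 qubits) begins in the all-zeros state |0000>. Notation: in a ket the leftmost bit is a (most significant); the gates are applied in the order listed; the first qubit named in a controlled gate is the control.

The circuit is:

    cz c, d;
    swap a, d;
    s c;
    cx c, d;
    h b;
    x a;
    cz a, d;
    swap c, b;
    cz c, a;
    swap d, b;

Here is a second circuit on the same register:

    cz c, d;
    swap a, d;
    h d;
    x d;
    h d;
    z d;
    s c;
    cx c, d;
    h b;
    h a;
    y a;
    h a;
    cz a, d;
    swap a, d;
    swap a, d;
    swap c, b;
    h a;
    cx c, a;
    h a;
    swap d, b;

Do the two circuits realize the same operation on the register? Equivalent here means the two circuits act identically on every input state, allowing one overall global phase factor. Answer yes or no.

No: there is an input state on which the two circuits produce genuinely different outputs (not merely differing by a phase).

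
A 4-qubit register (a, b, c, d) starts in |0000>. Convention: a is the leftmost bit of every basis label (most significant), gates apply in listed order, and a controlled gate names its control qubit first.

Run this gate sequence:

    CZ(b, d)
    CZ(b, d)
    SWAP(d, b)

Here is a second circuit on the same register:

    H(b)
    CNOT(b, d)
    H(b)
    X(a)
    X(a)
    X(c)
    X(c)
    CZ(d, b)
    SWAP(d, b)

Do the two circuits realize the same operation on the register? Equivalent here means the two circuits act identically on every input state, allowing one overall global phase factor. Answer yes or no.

No: there is an input state on which the two circuits produce genuinely different outputs (not merely differing by a phase).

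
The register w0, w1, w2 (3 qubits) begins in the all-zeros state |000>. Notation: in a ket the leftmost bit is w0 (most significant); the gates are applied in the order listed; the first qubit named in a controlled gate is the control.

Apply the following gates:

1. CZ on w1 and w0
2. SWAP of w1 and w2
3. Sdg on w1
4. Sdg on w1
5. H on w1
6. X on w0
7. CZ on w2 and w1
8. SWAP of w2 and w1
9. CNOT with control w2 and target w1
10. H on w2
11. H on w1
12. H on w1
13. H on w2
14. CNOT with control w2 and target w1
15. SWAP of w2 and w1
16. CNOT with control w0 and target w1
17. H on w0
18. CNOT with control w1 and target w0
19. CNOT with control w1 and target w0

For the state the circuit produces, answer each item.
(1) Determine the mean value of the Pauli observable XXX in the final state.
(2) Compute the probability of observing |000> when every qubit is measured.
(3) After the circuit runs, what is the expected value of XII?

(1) The expectation value of XXX is 0. Key observation: gates 8-15 undo each other exactly, leaving only the rest of the circuit to track.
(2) A full measurement returns |000> with probability 1/4.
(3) The observable XII averages to -1.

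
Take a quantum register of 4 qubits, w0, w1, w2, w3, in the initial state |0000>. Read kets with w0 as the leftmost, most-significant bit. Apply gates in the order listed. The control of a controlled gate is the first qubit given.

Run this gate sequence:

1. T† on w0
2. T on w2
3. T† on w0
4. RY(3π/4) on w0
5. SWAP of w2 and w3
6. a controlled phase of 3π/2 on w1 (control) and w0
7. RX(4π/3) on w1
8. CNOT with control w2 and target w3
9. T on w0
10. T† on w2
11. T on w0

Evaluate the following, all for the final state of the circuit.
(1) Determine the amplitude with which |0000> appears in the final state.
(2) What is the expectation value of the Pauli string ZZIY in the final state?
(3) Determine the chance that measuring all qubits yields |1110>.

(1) The final state's coefficient on |0000> equals -sqrt(2 - sqrt(2))/4.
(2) In the final state, ZZIY has expectation 0.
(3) A full measurement returns |1110> with probability 0.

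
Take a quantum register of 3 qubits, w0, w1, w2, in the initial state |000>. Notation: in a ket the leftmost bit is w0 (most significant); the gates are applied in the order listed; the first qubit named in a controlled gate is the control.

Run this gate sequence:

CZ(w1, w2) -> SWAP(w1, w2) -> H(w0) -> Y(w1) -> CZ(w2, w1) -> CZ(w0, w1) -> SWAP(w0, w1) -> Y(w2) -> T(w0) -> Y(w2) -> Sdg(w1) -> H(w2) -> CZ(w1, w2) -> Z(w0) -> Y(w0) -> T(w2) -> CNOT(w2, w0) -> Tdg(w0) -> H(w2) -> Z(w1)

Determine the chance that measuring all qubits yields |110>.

The probability of measuring |110> is 1/8.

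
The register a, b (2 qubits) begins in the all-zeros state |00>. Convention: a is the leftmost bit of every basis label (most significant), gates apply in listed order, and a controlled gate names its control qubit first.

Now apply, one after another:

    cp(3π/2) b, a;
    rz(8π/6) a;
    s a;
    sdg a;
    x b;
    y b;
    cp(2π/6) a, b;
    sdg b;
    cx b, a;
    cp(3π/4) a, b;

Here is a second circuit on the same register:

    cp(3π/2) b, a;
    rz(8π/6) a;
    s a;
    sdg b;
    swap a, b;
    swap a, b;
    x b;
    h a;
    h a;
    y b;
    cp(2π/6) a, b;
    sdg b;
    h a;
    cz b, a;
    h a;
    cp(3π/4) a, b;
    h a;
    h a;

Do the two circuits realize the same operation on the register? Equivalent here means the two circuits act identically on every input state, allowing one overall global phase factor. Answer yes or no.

No, they are not equivalent — no single phase factor reconciles the two unitaries.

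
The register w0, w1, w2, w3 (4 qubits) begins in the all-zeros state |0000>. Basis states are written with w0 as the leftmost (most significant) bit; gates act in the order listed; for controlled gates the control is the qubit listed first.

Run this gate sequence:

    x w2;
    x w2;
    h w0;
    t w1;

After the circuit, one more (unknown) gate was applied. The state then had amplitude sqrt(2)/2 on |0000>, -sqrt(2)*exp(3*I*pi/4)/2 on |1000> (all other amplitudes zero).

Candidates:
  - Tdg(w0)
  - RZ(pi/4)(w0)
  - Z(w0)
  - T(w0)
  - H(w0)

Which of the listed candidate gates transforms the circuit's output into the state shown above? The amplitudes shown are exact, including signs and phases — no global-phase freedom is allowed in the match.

The unique candidate consistent with the amplitudes is Tdg(w0).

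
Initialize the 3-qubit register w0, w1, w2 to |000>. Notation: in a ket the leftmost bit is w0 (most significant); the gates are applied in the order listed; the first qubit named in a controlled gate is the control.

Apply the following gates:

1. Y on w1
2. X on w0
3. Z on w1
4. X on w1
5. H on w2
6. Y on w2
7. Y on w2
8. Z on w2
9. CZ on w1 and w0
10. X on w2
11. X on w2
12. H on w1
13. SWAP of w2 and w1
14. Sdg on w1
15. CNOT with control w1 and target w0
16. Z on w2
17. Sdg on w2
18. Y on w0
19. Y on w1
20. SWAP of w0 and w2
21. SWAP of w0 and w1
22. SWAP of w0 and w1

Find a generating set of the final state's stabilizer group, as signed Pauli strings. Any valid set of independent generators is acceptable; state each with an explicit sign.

The stabilizer group can be generated by +YII, +IXY, -IZZ, among other valid generating sets.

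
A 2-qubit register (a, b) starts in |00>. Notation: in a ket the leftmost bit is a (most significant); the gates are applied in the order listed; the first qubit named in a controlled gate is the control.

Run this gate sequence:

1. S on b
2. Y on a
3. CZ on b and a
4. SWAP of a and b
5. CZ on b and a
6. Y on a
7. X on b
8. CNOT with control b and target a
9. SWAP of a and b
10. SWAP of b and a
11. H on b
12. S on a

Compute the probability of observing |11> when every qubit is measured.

Outcome |11> occurs with probability 1/2.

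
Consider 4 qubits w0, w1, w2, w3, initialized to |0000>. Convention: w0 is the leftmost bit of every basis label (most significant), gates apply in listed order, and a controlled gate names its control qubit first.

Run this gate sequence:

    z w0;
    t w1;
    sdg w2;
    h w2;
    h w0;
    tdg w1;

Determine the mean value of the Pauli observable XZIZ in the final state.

The observable XZIZ averages to 1.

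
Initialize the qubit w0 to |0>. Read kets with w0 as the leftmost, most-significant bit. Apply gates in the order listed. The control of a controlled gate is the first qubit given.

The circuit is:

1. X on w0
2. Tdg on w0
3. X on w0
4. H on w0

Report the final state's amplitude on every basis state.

The final amplitudes are -sqrt(2)*exp(3*I*pi/4)/2 on |0>, -sqrt(2)*exp(3*I*pi/4)/2 on |1>.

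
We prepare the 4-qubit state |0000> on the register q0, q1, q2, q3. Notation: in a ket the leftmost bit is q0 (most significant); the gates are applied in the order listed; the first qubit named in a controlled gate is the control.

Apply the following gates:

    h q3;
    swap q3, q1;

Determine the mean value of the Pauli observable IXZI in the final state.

The expectation value of IXZI is 1.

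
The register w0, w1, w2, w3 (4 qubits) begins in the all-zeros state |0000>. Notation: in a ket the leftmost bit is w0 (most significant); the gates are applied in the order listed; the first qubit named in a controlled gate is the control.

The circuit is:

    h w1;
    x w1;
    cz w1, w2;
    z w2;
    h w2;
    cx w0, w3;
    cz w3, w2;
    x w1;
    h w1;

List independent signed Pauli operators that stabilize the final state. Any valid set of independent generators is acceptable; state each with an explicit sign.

The stabilizer group can be generated by +IIXI, +ZIII, +IZII, +IIIZ, among other valid generating sets.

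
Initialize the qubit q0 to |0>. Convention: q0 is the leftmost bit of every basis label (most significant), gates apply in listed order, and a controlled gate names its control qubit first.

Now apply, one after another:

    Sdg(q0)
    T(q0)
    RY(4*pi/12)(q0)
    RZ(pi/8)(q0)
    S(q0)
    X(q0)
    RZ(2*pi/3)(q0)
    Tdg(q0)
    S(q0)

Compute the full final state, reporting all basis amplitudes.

The final amplitudes are exp(11*I*pi/48)/2 on |0>, sqrt(3)*exp(25*I*pi/48)/2 on |1>.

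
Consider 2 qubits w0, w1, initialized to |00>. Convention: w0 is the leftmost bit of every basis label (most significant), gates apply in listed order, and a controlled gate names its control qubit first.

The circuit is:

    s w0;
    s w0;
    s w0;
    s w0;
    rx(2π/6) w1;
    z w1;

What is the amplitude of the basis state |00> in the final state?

The final state's coefficient on |00> equals sqrt(3)/2. Key observation: steps 1-4 multiply out to the identity, so the circuit reduces to the remaining gates.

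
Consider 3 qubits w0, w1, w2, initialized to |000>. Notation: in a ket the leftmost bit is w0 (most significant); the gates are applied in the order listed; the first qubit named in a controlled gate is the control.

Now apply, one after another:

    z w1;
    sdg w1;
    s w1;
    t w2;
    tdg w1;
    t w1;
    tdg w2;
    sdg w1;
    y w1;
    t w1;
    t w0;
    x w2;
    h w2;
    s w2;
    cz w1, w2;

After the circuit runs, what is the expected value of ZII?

The expectation value of ZII is 1. Key observation: the block from step 3 through step 8 cancels to the identity and can be dropped.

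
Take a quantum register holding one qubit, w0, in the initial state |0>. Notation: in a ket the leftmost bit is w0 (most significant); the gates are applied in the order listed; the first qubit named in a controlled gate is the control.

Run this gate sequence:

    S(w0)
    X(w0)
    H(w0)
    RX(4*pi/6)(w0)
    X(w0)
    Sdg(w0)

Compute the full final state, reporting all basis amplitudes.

The resulting statevector has amplitude -sqrt(2)/4 - sqrt(6)*I/4 on |0>, sqrt(6)/4 - sqrt(2)*I/4 on |1>.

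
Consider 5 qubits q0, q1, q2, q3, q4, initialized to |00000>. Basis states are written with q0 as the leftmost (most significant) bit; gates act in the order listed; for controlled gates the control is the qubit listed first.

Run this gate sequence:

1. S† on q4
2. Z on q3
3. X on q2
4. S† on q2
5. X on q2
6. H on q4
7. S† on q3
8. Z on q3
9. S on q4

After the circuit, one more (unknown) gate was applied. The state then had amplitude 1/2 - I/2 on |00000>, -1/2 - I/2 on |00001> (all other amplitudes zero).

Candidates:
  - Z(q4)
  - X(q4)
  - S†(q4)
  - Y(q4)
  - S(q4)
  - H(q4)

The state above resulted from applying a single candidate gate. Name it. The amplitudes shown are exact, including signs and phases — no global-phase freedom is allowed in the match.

It was H(q4) that produced the state shown.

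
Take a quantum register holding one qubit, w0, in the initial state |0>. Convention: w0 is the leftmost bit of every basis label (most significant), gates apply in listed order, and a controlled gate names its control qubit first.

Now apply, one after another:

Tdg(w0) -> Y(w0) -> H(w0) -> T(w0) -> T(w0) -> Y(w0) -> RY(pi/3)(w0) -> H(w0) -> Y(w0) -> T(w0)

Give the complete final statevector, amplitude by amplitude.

The final amplitudes are (1 - I)*(1 - sqrt(3)*I)/4 on |0>, -sqrt(3)*exp(3*I*pi/4)/4 + sqrt(3)*exp(I*pi/4)/4 + sqrt(2)*I/4 on |1>.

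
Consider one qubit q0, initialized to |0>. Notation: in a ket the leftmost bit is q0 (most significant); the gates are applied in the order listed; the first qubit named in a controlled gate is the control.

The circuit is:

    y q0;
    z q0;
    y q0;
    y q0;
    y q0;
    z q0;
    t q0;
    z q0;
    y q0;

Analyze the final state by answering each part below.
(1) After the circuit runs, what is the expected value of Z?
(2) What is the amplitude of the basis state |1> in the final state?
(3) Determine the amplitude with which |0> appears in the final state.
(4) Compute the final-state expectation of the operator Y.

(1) In the final state, Z has expectation -1.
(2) |1> carries amplitude -I in the final state.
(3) |0> carries amplitude 0 in the final state.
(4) The observable Y averages to 0.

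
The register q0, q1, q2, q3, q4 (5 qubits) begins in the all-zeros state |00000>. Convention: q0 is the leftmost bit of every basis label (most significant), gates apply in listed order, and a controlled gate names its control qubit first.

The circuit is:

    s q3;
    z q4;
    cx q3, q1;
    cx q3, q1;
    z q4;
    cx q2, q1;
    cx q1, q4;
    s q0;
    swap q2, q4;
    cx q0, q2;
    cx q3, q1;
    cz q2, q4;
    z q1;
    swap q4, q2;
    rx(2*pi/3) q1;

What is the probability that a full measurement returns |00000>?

The probability of measuring |00000> is 1/4.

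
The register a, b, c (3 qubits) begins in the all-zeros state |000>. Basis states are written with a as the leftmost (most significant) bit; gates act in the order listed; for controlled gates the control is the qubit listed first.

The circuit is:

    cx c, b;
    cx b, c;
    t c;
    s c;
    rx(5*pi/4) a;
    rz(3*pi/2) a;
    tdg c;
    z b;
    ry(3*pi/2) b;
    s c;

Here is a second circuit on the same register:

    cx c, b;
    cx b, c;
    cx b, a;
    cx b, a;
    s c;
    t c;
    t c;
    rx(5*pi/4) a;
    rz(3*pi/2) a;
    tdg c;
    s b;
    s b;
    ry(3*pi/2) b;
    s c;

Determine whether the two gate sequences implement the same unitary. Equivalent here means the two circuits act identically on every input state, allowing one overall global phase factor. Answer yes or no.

No: there is an input state on which the two circuits produce genuinely different outputs (not merely differing by a phase).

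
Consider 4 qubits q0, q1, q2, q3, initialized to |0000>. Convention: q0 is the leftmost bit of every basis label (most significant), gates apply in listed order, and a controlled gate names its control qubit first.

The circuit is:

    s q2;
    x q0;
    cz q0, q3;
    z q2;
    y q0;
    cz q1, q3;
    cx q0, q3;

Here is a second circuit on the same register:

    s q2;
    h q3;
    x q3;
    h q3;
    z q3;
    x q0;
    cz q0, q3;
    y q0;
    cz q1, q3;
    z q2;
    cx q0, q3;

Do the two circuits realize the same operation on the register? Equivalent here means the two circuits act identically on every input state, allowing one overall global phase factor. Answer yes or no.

Yes — the two circuits implement the same unitary up to a global phase.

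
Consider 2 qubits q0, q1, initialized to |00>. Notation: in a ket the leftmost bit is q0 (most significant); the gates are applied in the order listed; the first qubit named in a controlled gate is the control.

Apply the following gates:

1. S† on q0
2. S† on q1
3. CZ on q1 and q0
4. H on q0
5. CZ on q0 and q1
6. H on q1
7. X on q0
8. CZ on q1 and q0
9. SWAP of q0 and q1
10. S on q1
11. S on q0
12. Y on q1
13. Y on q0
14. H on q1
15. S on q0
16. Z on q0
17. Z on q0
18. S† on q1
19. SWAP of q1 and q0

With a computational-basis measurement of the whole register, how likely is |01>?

The probability of measuring |01> is 1/4.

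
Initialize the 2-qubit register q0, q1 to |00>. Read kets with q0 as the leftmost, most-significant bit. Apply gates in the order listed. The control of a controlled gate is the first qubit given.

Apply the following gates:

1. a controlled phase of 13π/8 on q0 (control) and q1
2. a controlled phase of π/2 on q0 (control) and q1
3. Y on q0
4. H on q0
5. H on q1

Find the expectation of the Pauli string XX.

The expectation value of XX is -1.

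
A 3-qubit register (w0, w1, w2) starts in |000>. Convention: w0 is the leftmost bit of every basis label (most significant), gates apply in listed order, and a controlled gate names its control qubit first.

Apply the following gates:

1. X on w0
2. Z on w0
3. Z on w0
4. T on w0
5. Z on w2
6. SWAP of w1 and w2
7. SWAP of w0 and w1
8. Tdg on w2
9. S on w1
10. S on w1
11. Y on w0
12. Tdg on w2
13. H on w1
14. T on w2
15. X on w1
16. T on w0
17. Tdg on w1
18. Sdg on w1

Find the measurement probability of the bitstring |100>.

Outcome |100> occurs with probability 1/2.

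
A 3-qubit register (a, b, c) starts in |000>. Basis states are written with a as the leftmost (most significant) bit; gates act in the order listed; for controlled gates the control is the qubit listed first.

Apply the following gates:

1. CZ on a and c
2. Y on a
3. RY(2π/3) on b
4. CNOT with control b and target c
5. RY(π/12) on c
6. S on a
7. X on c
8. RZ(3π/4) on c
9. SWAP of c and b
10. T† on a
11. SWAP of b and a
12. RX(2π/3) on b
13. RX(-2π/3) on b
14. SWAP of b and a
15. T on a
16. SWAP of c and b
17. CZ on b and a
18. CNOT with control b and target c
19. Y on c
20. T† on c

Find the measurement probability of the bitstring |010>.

A full measurement returns |010> with probability 0. Key observation: gates 9-16 undo each other exactly, leaving only the rest of the circuit to track.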